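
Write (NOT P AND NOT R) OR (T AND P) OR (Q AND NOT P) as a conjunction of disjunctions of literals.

(NOT P AND NOT R) OR (T AND P) OR (Q AND NOT P)
= (NOT P OR T OR Q) AND (NOT P OR T OR NOT P) AND (NOT P OR P OR Q) AND (NOT P OR P OR NOT P) AND (NOT R OR T OR Q) AND (NOT R OR T OR NOT P) AND (NOT R OR P OR Q) AND (NOT R OR P OR NOT P)   — distribute OR over AND
= (NOT P OR T) AND (NOT R OR T OR Q) AND (NOT R OR P OR Q)   — simplify

(NOT P OR T) AND (NOT R OR T OR Q) AND (NOT R OR P OR Q)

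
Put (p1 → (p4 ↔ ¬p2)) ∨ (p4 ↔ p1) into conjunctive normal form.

¬p1 ∨ p2 ∨ p4

(p1 → (p4 ↔ ¬p2)) ∨ (p4 ↔ p1)
≡ ¬p1 ∨ (p4 ↔ ¬p2) ∨ (p4 ↔ p1)   [eliminate →]
≡ ¬p1 ∨ (p4 → ¬p2) ∧ (¬p2 → p4) ∨ (p4 ↔ p1)   [eliminate ↔]
≡ ¬p1 ∨ (¬p4 ∨ ¬p2) ∧ (¬p2 → p4) ∨ (p4 ↔ p1)   [eliminate →]
≡ ¬p1 ∨ (¬p4 ∨ ¬p2) ∧ (¬¬p2 ∨ p4) ∨ (p4 ↔ p1)   [eliminate →]
≡ ¬p1 ∨ (¬p4 ∨ ¬p2) ∧ (¬¬p2 ∨ p4) ∨ (p4 → p1) ∧ (p1 → p4)   [eliminate ↔]
≡ ¬p1 ∨ (¬p4 ∨ ¬p2) ∧ (¬¬p2 ∨ p4) ∨ (¬p4 ∨ p1) ∧ (p1 → p4)   [eliminate →]
≡ ¬p1 ∨ (¬p4 ∨ ¬p2) ∧ (¬¬p2 ∨ p4) ∨ (¬p4 ∨ p1) ∧ (¬p1 ∨ p4)   [eliminate →]
≡ ¬p1 ∨ (¬p4 ∨ ¬p2) ∧ (p2 ∨ p4) ∨ (¬p4 ∨ p1) ∧ (¬p1 ∨ p4)   [double negation]
≡ (¬p1 ∨ ¬p4 ∨ ¬p2 ∨ ¬p4 ∨ p1) ∧ (¬p1 ∨ ¬p4 ∨ ¬p2 ∨ ¬p1 ∨ p4) ∧ (¬p1 ∨ p2 ∨ p4 ∨ ¬p4 ∨ p1) ∧ (¬p1 ∨ p2 ∨ p4 ∨ ¬p1 ∨ p4)   [distribute ∨ over ∧]
≡ ¬p1 ∨ p2 ∨ p4   [simplify]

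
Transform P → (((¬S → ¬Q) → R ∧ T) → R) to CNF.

¬P ∨ S ∨ ¬Q ∨ R

P → (((¬S → ¬Q) → R ∧ T) → R)
≡ ¬P ∨ (((¬S → ¬Q) → R ∧ T) → R)
≡ ¬P ∨ ¬((¬S → ¬Q) → R ∧ T) ∨ R
≡ ¬P ∨ ¬(¬(¬S → ¬Q) ∨ R ∧ T) ∨ R
≡ ¬P ∨ ¬(¬(¬¬S ∨ ¬Q) ∨ R ∧ T) ∨ R
≡ ¬P ∨ ¬¬(¬¬S ∨ ¬Q) ∧ ¬(R ∧ T) ∨ R
≡ ¬P ∨ (¬¬S ∨ ¬Q) ∧ ¬(R ∧ T) ∨ R
≡ ¬P ∨ (S ∨ ¬Q) ∧ ¬(R ∧ T) ∨ R
≡ ¬P ∨ (S ∨ ¬Q) ∧ (¬R ∨ ¬T) ∨ R
≡ (¬P ∨ S ∨ ¬Q ∨ R) ∧ (¬P ∨ ¬R ∨ ¬T ∨ R)
≡ ¬P ∨ S ∨ ¬Q ∨ R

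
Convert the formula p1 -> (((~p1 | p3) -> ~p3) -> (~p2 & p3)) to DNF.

p1 -> (((~p1 | p3) -> ~p3) -> (~p2 & p3))
≡ ~p1 | (((~p1 | p3) -> ~p3) -> (~p2 & p3))   (eliminate ->)
≡ ~p1 | ~((~p1 | p3) -> ~p3) | (~p2 & p3)   (eliminate ->)
≡ ~p1 | ~(~(~p1 | p3) | ~p3) | (~p2 & p3)   (eliminate ->)
≡ ~p1 | (~~(~p1 | p3) & ~~p3) | (~p2 & p3)   (De Morgan)
≡ ~p1 | ((~p1 | p3) & ~~p3) | (~p2 & p3)   (double negation)
≡ ~p1 | ((~p1 | p3) & p3) | (~p2 & p3)   (double negation)
≡ ~p1 | (~p1 & p3) | (p3 & p3) | (~p2 & p3)   (distribute & over |)
≡ ~p1 | p3   (simplify)

~p1 | p3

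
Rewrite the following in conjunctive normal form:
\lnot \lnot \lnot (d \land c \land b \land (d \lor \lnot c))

\lnot d \lor \lnot c \lor \lnot b

\lnot \lnot \lnot (d \land c \land b \land (d \lor \lnot c))
≡ \lnot (d \land c \land b \land (d \lor \lnot c))   — double negation
≡ \lnot d \lor \lnot c \lor \lnot b \lor \lnot (d \lor \lnot c)   — De Morgan
≡ \lnot d \lor \lnot c \lor \lnot b \lor (\lnot d \land \lnot \lnot c)   — De Morgan
≡ \lnot d \lor \lnot c \lor \lnot b \lor (\lnot d \land c)   — double negation
≡ (\lnot d \lor \lnot c \lor \lnot b \lor \lnot d) \land (\lnot d \lor \lnot c \lor \lnot b \lor c)   — distribute \lor over \land
≡ \lnot d \lor \lnot c \lor \lnot b   — simplify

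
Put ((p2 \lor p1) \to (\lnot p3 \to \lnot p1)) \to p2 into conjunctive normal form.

(p2 \lor p1) \land (\lnot p3 \lor p2)

((p2 \lor p1) \to (\lnot p3 \to \lnot p1)) \to p2
≡ \lnot ((p2 \lor p1) \to (\lnot p3 \to \lnot p1)) \lor p2   [eliminate \to]
≡ \lnot (\lnot (p2 \lor p1) \lor (\lnot p3 \to \lnot p1)) \lor p2   [eliminate \to]
≡ \lnot (\lnot (p2 \lor p1) \lor \lnot \lnot p3 \lor \lnot p1) \lor p2   [eliminate \to]
≡ (\lnot \lnot (p2 \lor p1) \land \lnot \lnot \lnot p3 \land \lnot \lnot p1) \lor p2   [De Morgan]
≡ ((p2 \lor p1) \land \lnot \lnot \lnot p3 \land \lnot \lnot p1) \lor p2   [double negation]
≡ ((p2 \lor p1) \land \lnot p3 \land \lnot \lnot p1) \lor p2   [double negation]
≡ ((p2 \lor p1) \land \lnot p3 \land p1) \lor p2   [double negation]
≡ (p2 \lor p1 \lor p2) \land (\lnot p3 \lor p2) \land (p1 \lor p2)   [distribute \lor over \land]
≡ (p2 \lor p1) \land (\lnot p3 \lor p2)   [simplify]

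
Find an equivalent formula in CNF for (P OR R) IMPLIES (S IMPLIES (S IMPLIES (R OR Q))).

NOT P OR NOT S OR R OR Q

(P OR R) IMPLIES (S IMPLIES (S IMPLIES (R OR Q)))
= NOT (P OR R) OR (S IMPLIES (S IMPLIES (R OR Q)))
= NOT (P OR R) OR NOT S OR (S IMPLIES (R OR Q))
= NOT (P OR R) OR NOT S OR NOT S OR R OR Q
= (NOT P AND NOT R) OR NOT S OR NOT S OR R OR Q
= (NOT P OR NOT S OR NOT S OR R OR Q) AND (NOT R OR NOT S OR NOT S OR R OR Q)
= NOT P OR NOT S OR R OR Q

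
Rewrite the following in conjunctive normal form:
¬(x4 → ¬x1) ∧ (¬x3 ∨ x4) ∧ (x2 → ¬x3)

x4 ∧ x1 ∧ (¬x2 ∨ ¬x3)

¬(x4 → ¬x1) ∧ (¬x3 ∨ x4) ∧ (x2 → ¬x3)
≡ ¬(¬x4 ∨ ¬x1) ∧ (¬x3 ∨ x4) ∧ (x2 → ¬x3)   — eliminate →
≡ ¬(¬x4 ∨ ¬x1) ∧ (¬x3 ∨ x4) ∧ (¬x2 ∨ ¬x3)   — eliminate →
≡ ¬¬x4 ∧ ¬¬x1 ∧ (¬x3 ∨ x4) ∧ (¬x2 ∨ ¬x3)   — De Morgan
≡ x4 ∧ ¬¬x1 ∧ (¬x3 ∨ x4) ∧ (¬x2 ∨ ¬x3)   — double negation
≡ x4 ∧ x1 ∧ (¬x3 ∨ x4) ∧ (¬x2 ∨ ¬x3)   — double negation
≡ x4 ∧ x1 ∧ (¬x2 ∨ ¬x3)   — simplify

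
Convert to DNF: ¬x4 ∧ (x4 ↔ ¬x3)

¬x4 ∧ x3

¬x4 ∧ (x4 ↔ ¬x3)
≡ ¬x4 ∧ (x4 → ¬x3) ∧ (¬x3 → x4)   [eliminate ↔]
≡ ¬x4 ∧ (¬x4 ∨ ¬x3) ∧ (¬x3 → x4)   [eliminate →]
≡ ¬x4 ∧ (¬x4 ∨ ¬x3) ∧ (¬¬x3 ∨ x4)   [eliminate →]
≡ ¬x4 ∧ (¬x4 ∨ ¬x3) ∧ (x3 ∨ x4)   [double negation]
≡ (¬x4 ∧ ¬x4 ∧ x3) ∨ (¬x4 ∧ ¬x4 ∧ x4) ∨ (¬x4 ∧ ¬x3 ∧ x3) ∨ (¬x4 ∧ ¬x3 ∧ x4)   [distribute ∧ over ∨]
≡ ¬x4 ∧ x3   [simplify]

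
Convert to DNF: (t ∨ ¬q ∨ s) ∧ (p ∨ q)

(t ∧ p) ∨ (t ∧ q) ∨ (¬q ∧ p) ∨ (s ∧ p) ∨ (s ∧ q)

(t ∨ ¬q ∨ s) ∧ (p ∨ q)
≡ (t ∧ p) ∨ (t ∧ q) ∨ (¬q ∧ p) ∨ (¬q ∧ q) ∨ (s ∧ p) ∨ (s ∧ q)   [distribute ∧ over ∨]
≡ (t ∧ p) ∨ (t ∧ q) ∨ (¬q ∧ p) ∨ (s ∧ p) ∨ (s ∧ q)   [simplify]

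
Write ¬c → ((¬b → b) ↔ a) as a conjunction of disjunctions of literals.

¬c → ((¬b → b) ↔ a)
= ¬¬c ∨ ((¬b → b) ↔ a)
= ¬¬c ∨ (((¬b → b) → a) ∧ (a → (¬b → b)))
= ¬¬c ∨ ((¬(¬b → b) ∨ a) ∧ (a → (¬b → b)))
= ¬¬c ∨ ((¬(¬¬b ∨ b) ∨ a) ∧ (a → (¬b → b)))
= ¬¬c ∨ ((¬(¬¬b ∨ b) ∨ a) ∧ (¬a ∨ (¬b → b)))
= ¬¬c ∨ ((¬(¬¬b ∨ b) ∨ a) ∧ (¬a ∨ ¬¬b ∨ b))
= c ∨ ((¬(¬¬b ∨ b) ∨ a) ∧ (¬a ∨ ¬¬b ∨ b))
= c ∨ (((¬¬¬b ∧ ¬b) ∨ a) ∧ (¬a ∨ ¬¬b ∨ b))
= c ∨ (((¬b ∧ ¬b) ∨ a) ∧ (¬a ∨ ¬¬b ∨ b))
= c ∨ (((¬b ∧ ¬b) ∨ a) ∧ (¬a ∨ b ∨ b))
= (c ∨ ¬b ∨ a) ∧ (c ∨ ¬b ∨ a) ∧ (c ∨ ¬a ∨ b ∨ b)
= (c ∨ ¬b ∨ a) ∧ (c ∨ ¬a ∨ b)

(c ∨ ¬b ∨ a) ∧ (c ∨ ¬a ∨ b)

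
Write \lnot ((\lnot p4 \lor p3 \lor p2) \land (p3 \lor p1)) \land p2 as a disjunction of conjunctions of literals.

\lnot ((\lnot p4 \lor p3 \lor p2) \land (p3 \lor p1)) \land p2
⇔ (\lnot (\lnot p4 \lor p3 \lor p2) \lor \lnot (p3 \lor p1)) \land p2   — De Morgan
⇔ ((\lnot \lnot p4 \land \lnot p3 \land \lnot p2) \lor \lnot (p3 \lor p1)) \land p2   — De Morgan
⇔ ((p4 \land \lnot p3 \land \lnot p2) \lor \lnot (p3 \lor p1)) \land p2   — double negation
⇔ ((p4 \land \lnot p3 \land \lnot p2) \lor (\lnot p3 \land \lnot p1)) \land p2   — De Morgan
⇔ (p4 \land \lnot p3 \land \lnot p2 \land p2) \lor (\lnot p3 \land \lnot p1 \land p2)   — distribute \land over \lor
⇔ \lnot p3 \land \lnot p1 \land p2   — simplify

\lnot p3 \land \lnot p1 \land p2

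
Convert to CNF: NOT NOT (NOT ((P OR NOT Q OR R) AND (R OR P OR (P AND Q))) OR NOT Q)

NOT NOT (NOT ((P OR NOT Q OR R) AND (R OR P OR (P AND Q))) OR NOT Q)
⇔ NOT ((P OR NOT Q OR R) AND (R OR P OR (P AND Q))) OR NOT Q   (double negation)
⇔ NOT (P OR NOT Q OR R) OR NOT (R OR P OR (P AND Q)) OR NOT Q   (De Morgan)
⇔ (NOT P AND NOT NOT Q AND NOT R) OR NOT (R OR P OR (P AND Q)) OR NOT Q   (De Morgan)
⇔ (NOT P AND Q AND NOT R) OR NOT (R OR P OR (P AND Q)) OR NOT Q   (double negation)
⇔ (NOT P AND Q AND NOT R) OR (NOT R AND NOT P AND NOT (P AND Q)) OR NOT Q   (De Morgan)
⇔ (NOT P AND Q AND NOT R) OR (NOT R AND NOT P AND (NOT P OR NOT Q)) OR NOT Q   (De Morgan)
⇔ (NOT P OR NOT R OR NOT Q) AND (NOT P OR NOT P OR NOT Q) AND (NOT P OR NOT P OR NOT Q OR NOT Q) AND (Q OR NOT R OR NOT Q) AND (Q OR NOT P OR NOT Q) AND (Q OR NOT P OR NOT Q OR NOT Q) AND (NOT R OR NOT R OR NOT Q) AND (NOT R OR NOT P OR NOT Q) AND (NOT R OR NOT P OR NOT Q OR NOT Q)   (distribute OR over AND)
⇔ (NOT P OR NOT Q) AND (NOT R OR NOT Q)   (simplify)

(NOT P OR NOT Q) AND (NOT R OR NOT Q)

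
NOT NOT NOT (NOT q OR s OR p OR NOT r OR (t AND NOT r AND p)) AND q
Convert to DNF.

NOT NOT NOT (NOT q OR s OR p OR NOT r OR (t AND NOT r AND p)) AND q
≡ NOT (NOT q OR s OR p OR NOT r OR (t AND NOT r AND p)) AND q   [double negation]
≡ NOT NOT q AND NOT s AND NOT p AND NOT NOT r AND NOT (t AND NOT r AND p) AND q   [De Morgan]
≡ q AND NOT s AND NOT p AND NOT NOT r AND NOT (t AND NOT r AND p) AND q   [double negation]
≡ q AND NOT s AND NOT p AND r AND NOT (t AND NOT r AND p) AND q   [double negation]
≡ q AND NOT s AND NOT p AND r AND (NOT t OR NOT NOT r OR NOT p) AND q   [De Morgan]
≡ q AND NOT s AND NOT p AND r AND (NOT t OR r OR NOT p) AND q   [double negation]
≡ (q AND NOT s AND NOT p AND r AND NOT t AND q) OR (q AND NOT s AND NOT p AND r AND r AND q) OR (q AND NOT s AND NOT p AND r AND NOT p AND q)   [distribute AND over OR]
≡ q AND NOT s AND NOT p AND r   [simplify]

q AND NOT s AND NOT p AND r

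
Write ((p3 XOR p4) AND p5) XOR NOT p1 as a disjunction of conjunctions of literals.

(p3 AND NOT p4 AND p5 AND p1) OR (NOT p3 AND p4 AND p5 AND p1) OR (NOT p3 AND NOT p4 AND NOT p1) OR (p4 AND p3 AND NOT p1) OR (NOT p5 AND NOT p1)

((p3 XOR p4) AND p5) XOR NOT p1
≡ ((p3 XOR p4) AND p5 AND NOT NOT p1) OR (NOT ((p3 XOR p4) AND p5) AND NOT p1)   (expand XOR)
≡ (((p3 AND NOT p4) OR (NOT p3 AND p4)) AND p5 AND NOT NOT p1) OR (NOT ((p3 XOR p4) AND p5) AND NOT p1)   (expand XOR)
≡ (((p3 AND NOT p4) OR (NOT p3 AND p4)) AND p5 AND NOT NOT p1) OR (NOT (((p3 AND NOT p4) OR (NOT p3 AND p4)) AND p5) AND NOT p1)   (expand XOR)
≡ (((p3 AND NOT p4) OR (NOT p3 AND p4)) AND p5 AND p1) OR (NOT (((p3 AND NOT p4) OR (NOT p3 AND p4)) AND p5) AND NOT p1)   (double negation)
≡ (((p3 AND NOT p4) OR (NOT p3 AND p4)) AND p5 AND p1) OR ((NOT ((p3 AND NOT p4) OR (NOT p3 AND p4)) OR NOT p5) AND NOT p1)   (De Morgan)
≡ (((p3 AND NOT p4) OR (NOT p3 AND p4)) AND p5 AND p1) OR (((NOT (p3 AND NOT p4) AND NOT (NOT p3 AND p4)) OR NOT p5) AND NOT p1)   (De Morgan)
≡ (((p3 AND NOT p4) OR (NOT p3 AND p4)) AND p5 AND p1) OR ((((NOT p3 OR NOT NOT p4) AND NOT (NOT p3 AND p4)) OR NOT p5) AND NOT p1)   (De Morgan)
≡ (((p3 AND NOT p4) OR (NOT p3 AND p4)) AND p5 AND p1) OR ((((NOT p3 OR p4) AND NOT (NOT p3 AND p4)) OR NOT p5) AND NOT p1)   (double negation)
≡ (((p3 AND NOT p4) OR (NOT p3 AND p4)) AND p5 AND p1) OR ((((NOT p3 OR p4) AND (NOT NOT p3 OR NOT p4)) OR NOT p5) AND NOT p1)   (De Morgan)
≡ (((p3 AND NOT p4) OR (NOT p3 AND p4)) AND p5 AND p1) OR ((((NOT p3 OR p4) AND (p3 OR NOT p4)) OR NOT p5) AND NOT p1)   (double negation)
≡ (p3 AND NOT p4 AND p5 AND p1) OR (NOT p3 AND p4 AND p5 AND p1) OR (NOT p3 AND p3 AND NOT p1) OR (NOT p3 AND NOT p4 AND NOT p1) OR (p4 AND p3 AND NOT p1) OR (p4 AND NOT p4 AND NOT p1) OR (NOT p5 AND NOT p1)   (distribute AND over OR)
≡ (p3 AND NOT p4 AND p5 AND p1) OR (NOT p3 AND p4 AND p5 AND p1) OR (NOT p3 AND NOT p4 AND NOT p1) OR (p4 AND p3 AND NOT p1) OR (NOT p5 AND NOT p1)   (simplify)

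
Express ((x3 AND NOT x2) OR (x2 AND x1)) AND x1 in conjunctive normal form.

(x3 OR x2) AND x1

((x3 AND NOT x2) OR (x2 AND x1)) AND x1
⇔ (x3 OR x2) AND (x3 OR x1) AND (NOT x2 OR x2) AND (NOT x2 OR x1) AND x1   — distribute OR over AND
⇔ (x3 OR x2) AND x1   — simplify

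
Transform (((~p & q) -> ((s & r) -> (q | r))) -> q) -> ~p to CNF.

(((~p & q) -> ((s & r) -> (q | r))) -> q) -> ~p
⇔ ~(((~p & q) -> ((s & r) -> (q | r))) -> q) | ~p
⇔ ~(~((~p & q) -> ((s & r) -> (q | r))) | q) | ~p
⇔ ~(~(~(~p & q) | ((s & r) -> (q | r))) | q) | ~p
⇔ ~(~(~(~p & q) | ~(s & r) | q | r) | q) | ~p
⇔ (~~(~(~p & q) | ~(s & r) | q | r) & ~q) | ~p
⇔ ((~(~p & q) | ~(s & r) | q | r) & ~q) | ~p
⇔ ((~~p | ~q | ~(s & r) | q | r) & ~q) | ~p
⇔ ((p | ~q | ~(s & r) | q | r) & ~q) | ~p
⇔ ((p | ~q | ~s | ~r | q | r) & ~q) | ~p
⇔ (p | ~q | ~s | ~r | q | r | ~p) & (~q | ~p)
⇔ ~q | ~p

~q | ~p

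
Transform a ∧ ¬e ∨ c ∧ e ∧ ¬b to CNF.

a ∧ ¬e ∨ c ∧ e ∧ ¬b
≡ (a ∨ c) ∧ (a ∨ e) ∧ (a ∨ ¬b) ∧ (¬e ∨ c) ∧ (¬e ∨ e) ∧ (¬e ∨ ¬b)   [distribute ∨ over ∧]
≡ (a ∨ c) ∧ (a ∨ e) ∧ (a ∨ ¬b) ∧ (¬e ∨ c) ∧ (¬e ∨ ¬b)   [simplify]

(a ∨ c) ∧ (a ∨ e) ∧ (a ∨ ¬b) ∧ (¬e ∨ c) ∧ (¬e ∨ ¬b)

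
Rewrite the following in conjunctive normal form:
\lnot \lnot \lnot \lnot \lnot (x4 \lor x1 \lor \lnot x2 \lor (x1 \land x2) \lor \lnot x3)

\lnot \lnot \lnot \lnot \lnot (x4 \lor x1 \lor \lnot x2 \lor (x1 \land x2) \lor \lnot x3)
= \lnot \lnot \lnot (x4 \lor x1 \lor \lnot x2 \lor (x1 \land x2) \lor \lnot x3)   (double negation)
= \lnot (x4 \lor x1 \lor \lnot x2 \lor (x1 \land x2) \lor \lnot x3)   (double negation)
= \lnot x4 \land \lnot x1 \land \lnot \lnot x2 \land \lnot (x1 \land x2) \land \lnot \lnot x3   (De Morgan)
= \lnot x4 \land \lnot x1 \land x2 \land \lnot (x1 \land x2) \land \lnot \lnot x3   (double negation)
= \lnot x4 \land \lnot x1 \land x2 \land (\lnot x1 \lor \lnot x2) \land \lnot \lnot x3   (De Morgan)
= \lnot x4 \land \lnot x1 \land x2 \land (\lnot x1 \lor \lnot x2) \land x3   (double negation)
= \lnot x4 \land \lnot x1 \land x2 \land x3   (simplify)

\lnot x4 \land \lnot x1 \land x2 \land x3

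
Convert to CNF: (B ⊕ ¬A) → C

(¬B ∨ ¬A ∨ C) ∧ (A ∨ B ∨ C)

(B ⊕ ¬A) → C
⇔ ¬(B ⊕ ¬A) ∨ C   [eliminate →]
⇔ ¬((B ∨ ¬A) ∧ ¬(B ∧ ¬A)) ∨ C   [expand ⊕]
⇔ ¬(B ∨ ¬A) ∨ ¬¬(B ∧ ¬A) ∨ C   [De Morgan]
⇔ (¬B ∧ ¬¬A) ∨ ¬¬(B ∧ ¬A) ∨ C   [De Morgan]
⇔ (¬B ∧ A) ∨ ¬¬(B ∧ ¬A) ∨ C   [double negation]
⇔ (¬B ∧ A) ∨ (B ∧ ¬A) ∨ C   [double negation]
⇔ (¬B ∨ B ∨ C) ∧ (¬B ∨ ¬A ∨ C) ∧ (A ∨ B ∨ C) ∧ (A ∨ ¬A ∨ C)   [distribute ∨ over ∧]
⇔ (¬B ∨ ¬A ∨ C) ∧ (A ∨ B ∨ C)   [simplify]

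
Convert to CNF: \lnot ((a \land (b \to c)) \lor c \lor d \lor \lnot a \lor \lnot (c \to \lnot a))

\lnot ((a \land (b \to c)) \lor c \lor d \lor \lnot a \lor \lnot (c \to \lnot a))
≡ \lnot ((a \land (\lnot b \lor c)) \lor c \lor d \lor \lnot a \lor \lnot (c \to \lnot a))   [eliminate \to]
≡ \lnot ((a \land (\lnot b \lor c)) \lor c \lor d \lor \lnot a \lor \lnot (\lnot c \lor \lnot a))   [eliminate \to]
≡ \lnot (a \land (\lnot b \lor c)) \land \lnot c \land \lnot d \land \lnot \lnot a \land \lnot \lnot (\lnot c \lor \lnot a)   [De Morgan]
≡ (\lnot a \lor \lnot (\lnot b \lor c)) \land \lnot c \land \lnot d \land \lnot \lnot a \land \lnot \lnot (\lnot c \lor \lnot a)   [De Morgan]
≡ (\lnot a \lor (\lnot \lnot b \land \lnot c)) \land \lnot c \land \lnot d \land \lnot \lnot a \land \lnot \lnot (\lnot c \lor \lnot a)   [De Morgan]
≡ (\lnot a \lor (b \land \lnot c)) \land \lnot c \land \lnot d \land \lnot \lnot a \land \lnot \lnot (\lnot c \lor \lnot a)   [double negation]
≡ (\lnot a \lor (b \land \lnot c)) \land \lnot c \land \lnot d \land a \land \lnot \lnot (\lnot c \lor \lnot a)   [double negation]
≡ (\lnot a \lor (b \land \lnot c)) \land \lnot c \land \lnot d \land a \land (\lnot c \lor \lnot a)   [double negation]
≡ (\lnot a \lor b) \land (\lnot a \lor \lnot c) \land \lnot c \land \lnot d \land a \land (\lnot c \lor \lnot a)   [distribute \lor over \land]
≡ (\lnot a \lor b) \land \lnot c \land \lnot d \land a   [simplify]

(\lnot a \lor b) \land \lnot c \land \lnot d \land a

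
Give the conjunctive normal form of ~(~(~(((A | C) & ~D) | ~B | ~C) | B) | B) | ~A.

~(~(~(((A | C) & ~D) | ~B | ~C) | B) | B) | ~A
⇔ (~~(~(((A | C) & ~D) | ~B | ~C) | B) & ~B) | ~A   (De Morgan)
⇔ ((~(((A | C) & ~D) | ~B | ~C) | B) & ~B) | ~A   (double negation)
⇔ (((~((A | C) & ~D) & ~~B & ~~C) | B) & ~B) | ~A   (De Morgan)
⇔ ((((~(A | C) | ~~D) & ~~B & ~~C) | B) & ~B) | ~A   (De Morgan)
⇔ (((((~A & ~C) | ~~D) & ~~B & ~~C) | B) & ~B) | ~A   (De Morgan)
⇔ (((((~A & ~C) | D) & ~~B & ~~C) | B) & ~B) | ~A   (double negation)
⇔ (((((~A & ~C) | D) & B & ~~C) | B) & ~B) | ~A   (double negation)
⇔ (((((~A & ~C) | D) & B & C) | B) & ~B) | ~A   (double negation)
⇔ (~A | D | B | ~A) & (~C | D | B | ~A) & (B | B | ~A) & (C | B | ~A) & (~B | ~A)   (distribute | over &)
⇔ (B | ~A) & (~B | ~A)   (simplify)

(B | ~A) & (~B | ~A)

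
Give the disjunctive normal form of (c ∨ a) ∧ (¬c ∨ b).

(c ∧ b) ∨ (a ∧ ¬c) ∨ (a ∧ b)

(c ∨ a) ∧ (¬c ∨ b)
≡ (c ∧ ¬c) ∨ (c ∧ b) ∨ (a ∧ ¬c) ∨ (a ∧ b)
≡ (c ∧ b) ∨ (a ∧ ¬c) ∨ (a ∧ b)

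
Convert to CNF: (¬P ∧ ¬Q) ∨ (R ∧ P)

(¬P ∧ ¬Q) ∨ (R ∧ P)
⇔ (¬P ∨ R) ∧ (¬P ∨ P) ∧ (¬Q ∨ R) ∧ (¬Q ∨ P)   [distribute ∨ over ∧]
⇔ (¬P ∨ R) ∧ (¬Q ∨ R) ∧ (¬Q ∨ P)   [simplify]

(¬P ∨ R) ∧ (¬Q ∨ R) ∧ (¬Q ∨ P)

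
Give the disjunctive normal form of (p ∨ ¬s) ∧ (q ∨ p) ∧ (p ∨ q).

(p ∨ ¬s) ∧ (q ∨ p) ∧ (p ∨ q)
= (p ∧ q ∧ p) ∨ (p ∧ q ∧ q) ∨ (p ∧ p ∧ p) ∨ (p ∧ p ∧ q) ∨ (¬s ∧ q ∧ p) ∨ (¬s ∧ q ∧ q) ∨ (¬s ∧ p ∧ p) ∨ (¬s ∧ p ∧ q)   (distribute ∧ over ∨)
= p ∨ (¬s ∧ q)   (simplify)

p ∨ (¬s ∧ q)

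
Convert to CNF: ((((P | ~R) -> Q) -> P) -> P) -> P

((((P | ~R) -> Q) -> P) -> P) -> P
≡ ~((((P | ~R) -> Q) -> P) -> P) | P   [eliminate ->]
≡ ~(~(((P | ~R) -> Q) -> P) | P) | P   [eliminate ->]
≡ ~(~(~((P | ~R) -> Q) | P) | P) | P   [eliminate ->]
≡ ~(~(~(~(P | ~R) | Q) | P) | P) | P   [eliminate ->]
≡ (~~(~(~(P | ~R) | Q) | P) & ~P) | P   [De Morgan]
≡ ((~(~(P | ~R) | Q) | P) & ~P) | P   [double negation]
≡ (((~~(P | ~R) & ~Q) | P) & ~P) | P   [De Morgan]
≡ ((((P | ~R) & ~Q) | P) & ~P) | P   [double negation]
≡ (P | ~R | P | P) & (~Q | P | P) & (~P | P)   [distribute | over &]
≡ (P | ~R) & (~Q | P)   [simplify]

(P | ~R) & (~Q | P)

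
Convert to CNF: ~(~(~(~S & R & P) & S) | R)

~(~(~(~S & R & P) & S) | R)
= ~~(~(~S & R & P) & S) & ~R   [De Morgan]
= ~(~S & R & P) & S & ~R   [double negation]
= (~~S | ~R | ~P) & S & ~R   [De Morgan]
= (S | ~R | ~P) & S & ~R   [double negation]
= S & ~R   [simplify]

S & ~R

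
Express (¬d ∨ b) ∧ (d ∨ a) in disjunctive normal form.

(¬d ∧ a) ∨ (b ∧ d) ∨ (b ∧ a)

(¬d ∨ b) ∧ (d ∨ a)
⇔ (¬d ∧ d) ∨ (¬d ∧ a) ∨ (b ∧ d) ∨ (b ∧ a)   [distribute ∧ over ∨]
⇔ (¬d ∧ a) ∨ (b ∧ d) ∨ (b ∧ a)   [simplify]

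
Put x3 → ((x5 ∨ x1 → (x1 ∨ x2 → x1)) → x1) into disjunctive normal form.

x3 → ((x5 ∨ x1 → (x1 ∨ x2 → x1)) → x1)
≡ ¬x3 ∨ ((x5 ∨ x1 → (x1 ∨ x2 → x1)) → x1)   [eliminate →]
≡ ¬x3 ∨ ¬(x5 ∨ x1 → (x1 ∨ x2 → x1)) ∨ x1   [eliminate →]
≡ ¬x3 ∨ ¬(¬(x5 ∨ x1) ∨ (x1 ∨ x2 → x1)) ∨ x1   [eliminate →]
≡ ¬x3 ∨ ¬(¬(x5 ∨ x1) ∨ ¬(x1 ∨ x2) ∨ x1) ∨ x1   [eliminate →]
≡ ¬x3 ∨ ¬¬(x5 ∨ x1) ∧ ¬¬(x1 ∨ x2) ∧ ¬x1 ∨ x1   [De Morgan]
≡ ¬x3 ∨ (x5 ∨ x1) ∧ ¬¬(x1 ∨ x2) ∧ ¬x1 ∨ x1   [double negation]
≡ ¬x3 ∨ (x5 ∨ x1) ∧ (x1 ∨ x2) ∧ ¬x1 ∨ x1   [double negation]
≡ ¬x3 ∨ x5 ∧ x1 ∧ ¬x1 ∨ x5 ∧ x2 ∧ ¬x1 ∨ x1 ∧ x1 ∧ ¬x1 ∨ x1 ∧ x2 ∧ ¬x1 ∨ x1   [distribute ∧ over ∨]
≡ ¬x3 ∨ x5 ∧ x2 ∧ ¬x1 ∨ x1   [simplify]

¬x3 ∨ x5 ∧ x2 ∧ ¬x1 ∨ x1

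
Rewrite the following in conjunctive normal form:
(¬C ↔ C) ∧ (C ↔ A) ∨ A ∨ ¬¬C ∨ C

(¬C ↔ C) ∧ (C ↔ A) ∨ A ∨ ¬¬C ∨ C
≡ (¬C → C) ∧ (C → ¬C) ∧ (C ↔ A) ∨ A ∨ ¬¬C ∨ C   — eliminate ↔
≡ (¬¬C ∨ C) ∧ (C → ¬C) ∧ (C ↔ A) ∨ A ∨ ¬¬C ∨ C   — eliminate →
≡ (¬¬C ∨ C) ∧ (¬C ∨ ¬C) ∧ (C ↔ A) ∨ A ∨ ¬¬C ∨ C   — eliminate →
≡ (¬¬C ∨ C) ∧ (¬C ∨ ¬C) ∧ (C → A) ∧ (A → C) ∨ A ∨ ¬¬C ∨ C   — eliminate ↔
≡ (¬¬C ∨ C) ∧ (¬C ∨ ¬C) ∧ (¬C ∨ A) ∧ (A → C) ∨ A ∨ ¬¬C ∨ C   — eliminate →
≡ (¬¬C ∨ C) ∧ (¬C ∨ ¬C) ∧ (¬C ∨ A) ∧ (¬A ∨ C) ∨ A ∨ ¬¬C ∨ C   — eliminate →
≡ (C ∨ C) ∧ (¬C ∨ ¬C) ∧ (¬C ∨ A) ∧ (¬A ∨ C) ∨ A ∨ ¬¬C ∨ C   — double negation
≡ (C ∨ C) ∧ (¬C ∨ ¬C) ∧ (¬C ∨ A) ∧ (¬A ∨ C) ∨ A ∨ C ∨ C   — double negation
≡ (C ∨ C ∨ A ∨ C ∨ C) ∧ (¬C ∨ ¬C ∨ A ∨ C ∨ C) ∧ (¬C ∨ A ∨ A ∨ C ∨ C) ∧ (¬A ∨ C ∨ A ∨ C ∨ C)   — distribute ∨ over ∧
≡ C ∨ A   — simplify

C ∨ A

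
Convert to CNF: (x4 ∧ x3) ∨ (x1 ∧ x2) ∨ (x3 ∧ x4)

(x4 ∧ x3) ∨ (x1 ∧ x2) ∨ (x3 ∧ x4)
= (x4 ∨ x1 ∨ x3) ∧ (x4 ∨ x1 ∨ x4) ∧ (x4 ∨ x2 ∨ x3) ∧ (x4 ∨ x2 ∨ x4) ∧ (x3 ∨ x1 ∨ x3) ∧ (x3 ∨ x1 ∨ x4) ∧ (x3 ∨ x2 ∨ x3) ∧ (x3 ∨ x2 ∨ x4)   (distribute ∨ over ∧)
= (x4 ∨ x1) ∧ (x4 ∨ x2) ∧ (x3 ∨ x1) ∧ (x3 ∨ x2)   (simplify)

(x4 ∨ x1) ∧ (x4 ∨ x2) ∧ (x3 ∨ x1) ∧ (x3 ∨ x2)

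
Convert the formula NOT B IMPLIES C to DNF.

NOT B IMPLIES C
⇔ NOT NOT B OR C   — eliminate IMPLIES
⇔ B OR C   — double negation

B OR C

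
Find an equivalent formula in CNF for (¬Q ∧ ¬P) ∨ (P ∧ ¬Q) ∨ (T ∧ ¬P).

(¬Q ∧ ¬P) ∨ (P ∧ ¬Q) ∨ (T ∧ ¬P)
≡ (¬Q ∨ P ∨ T) ∧ (¬Q ∨ P ∨ ¬P) ∧ (¬Q ∨ ¬Q ∨ T) ∧ (¬Q ∨ ¬Q ∨ ¬P) ∧ (¬P ∨ P ∨ T) ∧ (¬P ∨ P ∨ ¬P) ∧ (¬P ∨ ¬Q ∨ T) ∧ (¬P ∨ ¬Q ∨ ¬P)   [distribute ∨ over ∧]
≡ (¬Q ∨ T) ∧ (¬Q ∨ ¬P)   [simplify]

(¬Q ∨ T) ∧ (¬Q ∨ ¬P)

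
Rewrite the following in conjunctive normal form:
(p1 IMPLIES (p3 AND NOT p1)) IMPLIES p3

(p1 IMPLIES (p3 AND NOT p1)) IMPLIES p3
⇔ NOT (p1 IMPLIES (p3 AND NOT p1)) OR p3   [eliminate IMPLIES]
⇔ NOT (NOT p1 OR (p3 AND NOT p1)) OR p3   [eliminate IMPLIES]
⇔ (NOT NOT p1 AND NOT (p3 AND NOT p1)) OR p3   [De Morgan]
⇔ (p1 AND NOT (p3 AND NOT p1)) OR p3   [double negation]
⇔ (p1 AND (NOT p3 OR NOT NOT p1)) OR p3   [De Morgan]
⇔ (p1 AND (NOT p3 OR p1)) OR p3   [double negation]
⇔ (p1 OR p3) AND (NOT p3 OR p1 OR p3)   [distribute OR over AND]
⇔ p1 OR p3   [simplify]

p1 OR p3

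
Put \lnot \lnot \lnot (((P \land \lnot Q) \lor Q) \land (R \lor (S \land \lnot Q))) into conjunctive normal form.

(\lnot P \lor Q \lor \lnot R) \land (\lnot P \lor Q \lor \lnot S) \land (\lnot Q \lor \lnot R)

\lnot \lnot \lnot (((P \land \lnot Q) \lor Q) \land (R \lor (S \land \lnot Q)))
= \lnot (((P \land \lnot Q) \lor Q) \land (R \lor (S \land \lnot Q)))   — double negation
= \lnot ((P \land \lnot Q) \lor Q) \lor \lnot (R \lor (S \land \lnot Q))   — De Morgan
= (\lnot (P \land \lnot Q) \land \lnot Q) \lor \lnot (R \lor (S \land \lnot Q))   — De Morgan
= ((\lnot P \lor \lnot \lnot Q) \land \lnot Q) \lor \lnot (R \lor (S \land \lnot Q))   — De Morgan
= ((\lnot P \lor Q) \land \lnot Q) \lor \lnot (R \lor (S \land \lnot Q))   — double negation
= ((\lnot P \lor Q) \land \lnot Q) \lor (\lnot R \land \lnot (S \land \lnot Q))   — De Morgan
= ((\lnot P \lor Q) \land \lnot Q) \lor (\lnot R \land (\lnot S \lor \lnot \lnot Q))   — De Morgan
= ((\lnot P \lor Q) \land \lnot Q) \lor (\lnot R \land (\lnot S \lor Q))   — double negation
= (\lnot P \lor Q \lor \lnot R) \land (\lnot P \lor Q \lor \lnot S \lor Q) \land (\lnot Q \lor \lnot R) \land (\lnot Q \lor \lnot S \lor Q)   — distribute \lor over \land
= (\lnot P \lor Q \lor \lnot R) \land (\lnot P \lor Q \lor \lnot S) \land (\lnot Q \lor \lnot R)   — simplify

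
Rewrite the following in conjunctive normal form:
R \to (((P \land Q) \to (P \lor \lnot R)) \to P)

R \to (((P \land Q) \to (P \lor \lnot R)) \to P)
≡ \lnot R \lor (((P \land Q) \to (P \lor \lnot R)) \to P)   [eliminate \to]
≡ \lnot R \lor \lnot ((P \land Q) \to (P \lor \lnot R)) \lor P   [eliminate \to]
≡ \lnot R \lor \lnot (\lnot (P \land Q) \lor P \lor \lnot R) \lor P   [eliminate \to]
≡ \lnot R \lor (\lnot \lnot (P \land Q) \land \lnot P \land \lnot \lnot R) \lor P   [De Morgan]
≡ \lnot R \lor (P \land Q \land \lnot P \land \lnot \lnot R) \lor P   [double negation]
≡ \lnot R \lor (P \land Q \land \lnot P \land R) \lor P   [double negation]
≡ (\lnot R \lor P \lor P) \land (\lnot R \lor Q \lor P) \land (\lnot R \lor \lnot P \lor P) \land (\lnot R \lor R \lor P)   [distribute \lor over \land]
≡ \lnot R \lor P   [simplify]

\lnot R \lor P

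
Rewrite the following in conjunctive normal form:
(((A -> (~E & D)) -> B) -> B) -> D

(A | B | D) & (~B | D)

(((A -> (~E & D)) -> B) -> B) -> D
≡ ~(((A -> (~E & D)) -> B) -> B) | D   — eliminate ->
≡ ~(~((A -> (~E & D)) -> B) | B) | D   — eliminate ->
≡ ~(~(~(A -> (~E & D)) | B) | B) | D   — eliminate ->
≡ ~(~(~(~A | (~E & D)) | B) | B) | D   — eliminate ->
≡ (~~(~(~A | (~E & D)) | B) & ~B) | D   — De Morgan
≡ ((~(~A | (~E & D)) | B) & ~B) | D   — double negation
≡ (((~~A & ~(~E & D)) | B) & ~B) | D   — De Morgan
≡ (((A & ~(~E & D)) | B) & ~B) | D   — double negation
≡ (((A & (~~E | ~D)) | B) & ~B) | D   — De Morgan
≡ (((A & (E | ~D)) | B) & ~B) | D   — double negation
≡ (A | B | D) & (E | ~D | B | D) & (~B | D)   — distribute | over &
≡ (A | B | D) & (~B | D)   — simplify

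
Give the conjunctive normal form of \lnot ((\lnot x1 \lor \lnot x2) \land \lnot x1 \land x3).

x1 \lor \lnot x3

\lnot ((\lnot x1 \lor \lnot x2) \land \lnot x1 \land x3)
⇔ \lnot (\lnot x1 \lor \lnot x2) \lor \lnot \lnot x1 \lor \lnot x3   — De Morgan
⇔ (\lnot \lnot x1 \land \lnot \lnot x2) \lor \lnot \lnot x1 \lor \lnot x3   — De Morgan
⇔ (x1 \land \lnot \lnot x2) \lor \lnot \lnot x1 \lor \lnot x3   — double negation
⇔ (x1 \land x2) \lor \lnot \lnot x1 \lor \lnot x3   — double negation
⇔ (x1 \land x2) \lor x1 \lor \lnot x3   — double negation
⇔ (x1 \lor x1 \lor \lnot x3) \land (x2 \lor x1 \lor \lnot x3)   — distribute \lor over \land
⇔ x1 \lor \lnot x3   — simplify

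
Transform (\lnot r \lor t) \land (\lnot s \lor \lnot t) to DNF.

(\lnot r \lor t) \land (\lnot s \lor \lnot t)
≡ (\lnot r \land \lnot s) \lor (\lnot r \land \lnot t) \lor (t \land \lnot s) \lor (t \land \lnot t)   [distribute \land over \lor]
≡ (\lnot r \land \lnot s) \lor (\lnot r \land \lnot t) \lor (t \land \lnot s)   [simplify]

(\lnot r \land \lnot s) \lor (\lnot r \land \lnot t) \lor (t \land \lnot s)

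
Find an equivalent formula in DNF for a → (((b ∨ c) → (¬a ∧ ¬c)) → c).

a → (((b ∨ c) → (¬a ∧ ¬c)) → c)
≡ ¬a ∨ (((b ∨ c) → (¬a ∧ ¬c)) → c)   [eliminate →]
≡ ¬a ∨ ¬((b ∨ c) → (¬a ∧ ¬c)) ∨ c   [eliminate →]
≡ ¬a ∨ ¬(¬(b ∨ c) ∨ (¬a ∧ ¬c)) ∨ c   [eliminate →]
≡ ¬a ∨ (¬¬(b ∨ c) ∧ ¬(¬a ∧ ¬c)) ∨ c   [De Morgan]
≡ ¬a ∨ ((b ∨ c) ∧ ¬(¬a ∧ ¬c)) ∨ c   [double negation]
≡ ¬a ∨ ((b ∨ c) ∧ (¬¬a ∨ ¬¬c)) ∨ c   [De Morgan]
≡ ¬a ∨ ((b ∨ c) ∧ (a ∨ ¬¬c)) ∨ c   [double negation]
≡ ¬a ∨ ((b ∨ c) ∧ (a ∨ c)) ∨ c   [double negation]
≡ ¬a ∨ (b ∧ a) ∨ (b ∧ c) ∨ (c ∧ a) ∨ (c ∧ c) ∨ c   [distribute ∧ over ∨]
≡ ¬a ∨ (b ∧ a) ∨ c   [simplify]

¬a ∨ (b ∧ a) ∨ c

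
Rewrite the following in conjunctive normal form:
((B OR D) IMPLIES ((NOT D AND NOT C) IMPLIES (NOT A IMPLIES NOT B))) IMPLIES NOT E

(NOT D OR NOT E) AND (NOT C OR NOT E) AND (NOT A OR NOT E) AND (B OR NOT E)

((B OR D) IMPLIES ((NOT D AND NOT C) IMPLIES (NOT A IMPLIES NOT B))) IMPLIES NOT E
= NOT ((B OR D) IMPLIES ((NOT D AND NOT C) IMPLIES (NOT A IMPLIES NOT B))) OR NOT E   — eliminate IMPLIES
= NOT (NOT (B OR D) OR ((NOT D AND NOT C) IMPLIES (NOT A IMPLIES NOT B))) OR NOT E   — eliminate IMPLIES
= NOT (NOT (B OR D) OR NOT (NOT D AND NOT C) OR (NOT A IMPLIES NOT B)) OR NOT E   — eliminate IMPLIES
= NOT (NOT (B OR D) OR NOT (NOT D AND NOT C) OR NOT NOT A OR NOT B) OR NOT E   — eliminate IMPLIES
= (NOT NOT (B OR D) AND NOT NOT (NOT D AND NOT C) AND NOT NOT NOT A AND NOT NOT B) OR NOT E   — De Morgan
= ((B OR D) AND NOT NOT (NOT D AND NOT C) AND NOT NOT NOT A AND NOT NOT B) OR NOT E   — double negation
= ((B OR D) AND NOT D AND NOT C AND NOT NOT NOT A AND NOT NOT B) OR NOT E   — double negation
= ((B OR D) AND NOT D AND NOT C AND NOT A AND NOT NOT B) OR NOT E   — double negation
= ((B OR D) AND NOT D AND NOT C AND NOT A AND B) OR NOT E   — double negation
= (B OR D OR NOT E) AND (NOT D OR NOT E) AND (NOT C OR NOT E) AND (NOT A OR NOT E) AND (B OR NOT E)   — distribute OR over AND
= (NOT D OR NOT E) AND (NOT C OR NOT E) AND (NOT A OR NOT E) AND (B OR NOT E)   — simplify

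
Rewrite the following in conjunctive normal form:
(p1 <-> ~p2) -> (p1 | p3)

(p1 <-> ~p2) -> (p1 | p3)
= ~(p1 <-> ~p2) | p1 | p3   — eliminate ->
= ~((p1 -> ~p2) & (~p2 -> p1)) | p1 | p3   — eliminate <->
= ~((~p1 | ~p2) & (~p2 -> p1)) | p1 | p3   — eliminate ->
= ~((~p1 | ~p2) & (~~p2 | p1)) | p1 | p3   — eliminate ->
= ~(~p1 | ~p2) | ~(~~p2 | p1) | p1 | p3   — De Morgan
= (~~p1 & ~~p2) | ~(~~p2 | p1) | p1 | p3   — De Morgan
= (p1 & ~~p2) | ~(~~p2 | p1) | p1 | p3   — double negation
= (p1 & p2) | ~(~~p2 | p1) | p1 | p3   — double negation
= (p1 & p2) | (~~~p2 & ~p1) | p1 | p3   — De Morgan
= (p1 & p2) | (~p2 & ~p1) | p1 | p3   — double negation
= (p1 | ~p2 | p1 | p3) & (p1 | ~p1 | p1 | p3) & (p2 | ~p2 | p1 | p3) & (p2 | ~p1 | p1 | p3)   — distribute | over &
= p1 | ~p2 | p3   — simplify

p1 | ~p2 | p3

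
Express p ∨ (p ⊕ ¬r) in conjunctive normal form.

p ∨ (p ⊕ ¬r)
= p ∨ ((p ∨ ¬r) ∧ ¬(p ∧ ¬r))   [expand ⊕]
= p ∨ ((p ∨ ¬r) ∧ (¬p ∨ ¬¬r))   [De Morgan]
= p ∨ ((p ∨ ¬r) ∧ (¬p ∨ r))   [double negation]
= (p ∨ p ∨ ¬r) ∧ (p ∨ ¬p ∨ r)   [distribute ∨ over ∧]
= p ∨ ¬r   [simplify]

p ∨ ¬r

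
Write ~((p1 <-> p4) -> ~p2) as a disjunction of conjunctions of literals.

~((p1 <-> p4) -> ~p2)
≡ ~(~(p1 <-> p4) | ~p2)   — eliminate ->
≡ ~(~((p1 -> p4) & (p4 -> p1)) | ~p2)   — eliminate <->
≡ ~(~((~p1 | p4) & (p4 -> p1)) | ~p2)   — eliminate ->
≡ ~(~((~p1 | p4) & (~p4 | p1)) | ~p2)   — eliminate ->
≡ ~~((~p1 | p4) & (~p4 | p1)) & ~~p2   — De Morgan
≡ (~p1 | p4) & (~p4 | p1) & ~~p2   — double negation
≡ (~p1 | p4) & (~p4 | p1) & p2   — double negation
≡ (~p1 & ~p4 & p2) | (~p1 & p1 & p2) | (p4 & ~p4 & p2) | (p4 & p1 & p2)   — distribute & over |
≡ (~p1 & ~p4 & p2) | (p4 & p1 & p2)   — simplify

(~p1 & ~p4 & p2) | (p4 & p1 & p2)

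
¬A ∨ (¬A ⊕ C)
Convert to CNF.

¬A ∨ (¬A ⊕ C)
≡ ¬A ∨ (¬A ∨ C) ∧ ¬(¬A ∧ C)   — expand ⊕
≡ ¬A ∨ (¬A ∨ C) ∧ (¬¬A ∨ ¬C)   — De Morgan
≡ ¬A ∨ (¬A ∨ C) ∧ (A ∨ ¬C)   — double negation
≡ (¬A ∨ ¬A ∨ C) ∧ (¬A ∨ A ∨ ¬C)   — distribute ∨ over ∧
≡ ¬A ∨ C   — simplify

¬A ∨ C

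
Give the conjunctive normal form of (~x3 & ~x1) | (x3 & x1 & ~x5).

(~x3 | x1) & (~x3 | ~x5) & (~x1 | x3) & (~x1 | ~x5)

(~x3 & ~x1) | (x3 & x1 & ~x5)
= (~x3 | x3) & (~x3 | x1) & (~x3 | ~x5) & (~x1 | x3) & (~x1 | x1) & (~x1 | ~x5)   [distribute | over &]
= (~x3 | x1) & (~x3 | ~x5) & (~x1 | x3) & (~x1 | ~x5)   [simplify]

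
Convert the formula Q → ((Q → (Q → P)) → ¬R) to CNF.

Q → ((Q → (Q → P)) → ¬R)
= ¬Q ∨ ((Q → (Q → P)) → ¬R)   — eliminate →
= ¬Q ∨ ¬(Q → (Q → P)) ∨ ¬R   — eliminate →
= ¬Q ∨ ¬(¬Q ∨ (Q → P)) ∨ ¬R   — eliminate →
= ¬Q ∨ ¬(¬Q ∨ ¬Q ∨ P) ∨ ¬R   — eliminate →
= ¬Q ∨ (¬¬Q ∧ ¬¬Q ∧ ¬P) ∨ ¬R   — De Morgan
= ¬Q ∨ (Q ∧ ¬¬Q ∧ ¬P) ∨ ¬R   — double negation
= ¬Q ∨ (Q ∧ Q ∧ ¬P) ∨ ¬R   — double negation
= (¬Q ∨ Q ∨ ¬R) ∧ (¬Q ∨ Q ∨ ¬R) ∧ (¬Q ∨ ¬P ∨ ¬R)   — distribute ∨ over ∧
= ¬Q ∨ ¬P ∨ ¬R   — simplify

¬Q ∨ ¬P ∨ ¬R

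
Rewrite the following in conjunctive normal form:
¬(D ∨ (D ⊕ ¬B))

¬(D ∨ (D ⊕ ¬B))
≡ ¬(D ∨ ((D ∨ ¬B) ∧ ¬(D ∧ ¬B)))   [expand ⊕]
≡ ¬D ∧ ¬((D ∨ ¬B) ∧ ¬(D ∧ ¬B))   [De Morgan]
≡ ¬D ∧ (¬(D ∨ ¬B) ∨ ¬¬(D ∧ ¬B))   [De Morgan]
≡ ¬D ∧ ((¬D ∧ ¬¬B) ∨ ¬¬(D ∧ ¬B))   [De Morgan]
≡ ¬D ∧ ((¬D ∧ B) ∨ ¬¬(D ∧ ¬B))   [double negation]
≡ ¬D ∧ ((¬D ∧ B) ∨ (D ∧ ¬B))   [double negation]
≡ ¬D ∧ (¬D ∨ D) ∧ (¬D ∨ ¬B) ∧ (B ∨ D) ∧ (B ∨ ¬B)   [distribute ∨ over ∧]
≡ ¬D ∧ (B ∨ D)   [simplify]

¬D ∧ (B ∨ D)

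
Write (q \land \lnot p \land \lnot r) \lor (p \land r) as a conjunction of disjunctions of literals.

(q \land \lnot p \land \lnot r) \lor (p \land r)
≡ (q \lor p) \land (q \lor r) \land (\lnot p \lor p) \land (\lnot p \lor r) \land (\lnot r \lor p) \land (\lnot r \lor r)   — distribute \lor over \land
≡ (q \lor p) \land (q \lor r) \land (\lnot p \lor r) \land (\lnot r \lor p)   — simplify

(q \lor p) \land (q \lor r) \land (\lnot p \lor r) \land (\lnot r \lor p)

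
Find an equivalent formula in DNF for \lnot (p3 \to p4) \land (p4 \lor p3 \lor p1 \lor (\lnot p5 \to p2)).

\lnot (p3 \to p4) \land (p4 \lor p3 \lor p1 \lor (\lnot p5 \to p2))
≡ \lnot (\lnot p3 \lor p4) \land (p4 \lor p3 \lor p1 \lor (\lnot p5 \to p2))   [eliminate \to]
≡ \lnot (\lnot p3 \lor p4) \land (p4 \lor p3 \lor p1 \lor \lnot \lnot p5 \lor p2)   [eliminate \to]
≡ \lnot \lnot p3 \land \lnot p4 \land (p4 \lor p3 \lor p1 \lor \lnot \lnot p5 \lor p2)   [De Morgan]
≡ p3 \land \lnot p4 \land (p4 \lor p3 \lor p1 \lor \lnot \lnot p5 \lor p2)   [double negation]
≡ p3 \land \lnot p4 \land (p4 \lor p3 \lor p1 \lor p5 \lor p2)   [double negation]
≡ (p3 \land \lnot p4 \land p4) \lor (p3 \land \lnot p4 \land p3) \lor (p3 \land \lnot p4 \land p1) \lor (p3 \land \lnot p4 \land p5) \lor (p3 \land \lnot p4 \land p2)   [distribute \land over \lor]
≡ p3 \land \lnot p4   [simplify]

p3 \land \lnot p4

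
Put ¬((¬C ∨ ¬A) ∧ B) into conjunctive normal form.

¬((¬C ∨ ¬A) ∧ B)
⇔ ¬(¬C ∨ ¬A) ∨ ¬B   — De Morgan
⇔ (¬¬C ∧ ¬¬A) ∨ ¬B   — De Morgan
⇔ (C ∧ ¬¬A) ∨ ¬B   — double negation
⇔ (C ∧ A) ∨ ¬B   — double negation
⇔ (C ∨ ¬B) ∧ (A ∨ ¬B)   — distribute ∨ over ∧

(C ∨ ¬B) ∧ (A ∨ ¬B)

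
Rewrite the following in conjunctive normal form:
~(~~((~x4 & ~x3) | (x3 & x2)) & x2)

(x4 | x3 | ~x2) & (~x3 | ~x2)

~(~~((~x4 & ~x3) | (x3 & x2)) & x2)
= ~~~((~x4 & ~x3) | (x3 & x2)) | ~x2   — De Morgan
= ~((~x4 & ~x3) | (x3 & x2)) | ~x2   — double negation
= (~(~x4 & ~x3) & ~(x3 & x2)) | ~x2   — De Morgan
= ((~~x4 | ~~x3) & ~(x3 & x2)) | ~x2   — De Morgan
= ((x4 | ~~x3) & ~(x3 & x2)) | ~x2   — double negation
= ((x4 | x3) & ~(x3 & x2)) | ~x2   — double negation
= ((x4 | x3) & (~x3 | ~x2)) | ~x2   — De Morgan
= (x4 | x3 | ~x2) & (~x3 | ~x2 | ~x2)   — distribute | over &
= (x4 | x3 | ~x2) & (~x3 | ~x2)   — simplify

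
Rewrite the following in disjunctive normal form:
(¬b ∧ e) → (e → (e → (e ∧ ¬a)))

b ∨ ¬e ∨ (e ∧ ¬a)

(¬b ∧ e) → (e → (e → (e ∧ ¬a)))
= ¬(¬b ∧ e) ∨ (e → (e → (e ∧ ¬a)))   [eliminate →]
= ¬(¬b ∧ e) ∨ ¬e ∨ (e → (e ∧ ¬a))   [eliminate →]
= ¬(¬b ∧ e) ∨ ¬e ∨ ¬e ∨ (e ∧ ¬a)   [eliminate →]
= ¬¬b ∨ ¬e ∨ ¬e ∨ ¬e ∨ (e ∧ ¬a)   [De Morgan]
= b ∨ ¬e ∨ ¬e ∨ ¬e ∨ (e ∧ ¬a)   [double negation]
= b ∨ ¬e ∨ (e ∧ ¬a)   [simplify]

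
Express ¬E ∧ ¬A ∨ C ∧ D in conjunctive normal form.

(¬E ∨ C) ∧ (¬E ∨ D) ∧ (¬A ∨ C) ∧ (¬A ∨ D)

¬E ∧ ¬A ∨ C ∧ D
⇔ (¬E ∨ C) ∧ (¬E ∨ D) ∧ (¬A ∨ C) ∧ (¬A ∨ D)   [distribute ∨ over ∧]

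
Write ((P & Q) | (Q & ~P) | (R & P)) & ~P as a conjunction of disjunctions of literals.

((P & Q) | (Q & ~P) | (R & P)) & ~P
= (P | Q | R) & (P | Q | P) & (P | ~P | R) & (P | ~P | P) & (Q | Q | R) & (Q | Q | P) & (Q | ~P | R) & (Q | ~P | P) & ~P
= (P | Q) & (Q | R) & ~P

(P | Q) & (Q | R) & ~P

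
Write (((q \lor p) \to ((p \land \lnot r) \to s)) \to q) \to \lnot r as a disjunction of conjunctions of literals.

(((q \lor p) \to ((p \land \lnot r) \to s)) \to q) \to \lnot r
≡ \lnot (((q \lor p) \to ((p \land \lnot r) \to s)) \to q) \lor \lnot r   — eliminate \to
≡ \lnot (\lnot ((q \lor p) \to ((p \land \lnot r) \to s)) \lor q) \lor \lnot r   — eliminate \to
≡ \lnot (\lnot (\lnot (q \lor p) \lor ((p \land \lnot r) \to s)) \lor q) \lor \lnot r   — eliminate \to
≡ \lnot (\lnot (\lnot (q \lor p) \lor \lnot (p \land \lnot r) \lor s) \lor q) \lor \lnot r   — eliminate \to
≡ (\lnot \lnot (\lnot (q \lor p) \lor \lnot (p \land \lnot r) \lor s) \land \lnot q) \lor \lnot r   — De Morgan
≡ ((\lnot (q \lor p) \lor \lnot (p \land \lnot r) \lor s) \land \lnot q) \lor \lnot r   — double negation
≡ (((\lnot q \land \lnot p) \lor \lnot (p \land \lnot r) \lor s) \land \lnot q) \lor \lnot r   — De Morgan
≡ (((\lnot q \land \lnot p) \lor \lnot p \lor \lnot \lnot r \lor s) \land \lnot q) \lor \lnot r   — De Morgan
≡ (((\lnot q \land \lnot p) \lor \lnot p \lor r \lor s) \land \lnot q) \lor \lnot r   — double negation
≡ (\lnot q \land \lnot p \land \lnot q) \lor (\lnot p \land \lnot q) \lor (r \land \lnot q) \lor (s \land \lnot q) \lor \lnot r   — distribute \land over \lor
≡ (\lnot q \land \lnot p) \lor (r \land \lnot q) \lor (s \land \lnot q) \lor \lnot r   — simplify

(\lnot q \land \lnot p) \lor (r \land \lnot q) \lor (s \land \lnot q) \lor \lnot r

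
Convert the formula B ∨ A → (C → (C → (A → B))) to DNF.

B ∨ A → (C → (C → (A → B)))
⇔ ¬(B ∨ A) ∨ (C → (C → (A → B)))   [eliminate →]
⇔ ¬(B ∨ A) ∨ ¬C ∨ (C → (A → B))   [eliminate →]
⇔ ¬(B ∨ A) ∨ ¬C ∨ ¬C ∨ (A → B)   [eliminate →]
⇔ ¬(B ∨ A) ∨ ¬C ∨ ¬C ∨ ¬A ∨ B   [eliminate →]
⇔ ¬B ∧ ¬A ∨ ¬C ∨ ¬C ∨ ¬A ∨ B   [De Morgan]
⇔ ¬C ∨ ¬A ∨ B   [simplify]

¬C ∨ ¬A ∨ B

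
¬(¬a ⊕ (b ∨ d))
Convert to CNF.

(a ∨ b ∨ d) ∧ (¬b ∨ ¬a) ∧ (¬d ∨ ¬a)

¬(¬a ⊕ (b ∨ d))
≡ ¬((¬a ∨ b ∨ d) ∧ ¬(¬a ∧ (b ∨ d)))   (expand ⊕)
≡ ¬(¬a ∨ b ∨ d) ∨ ¬¬(¬a ∧ (b ∨ d))   (De Morgan)
≡ (¬¬a ∧ ¬b ∧ ¬d) ∨ ¬¬(¬a ∧ (b ∨ d))   (De Morgan)
≡ (a ∧ ¬b ∧ ¬d) ∨ ¬¬(¬a ∧ (b ∨ d))   (double negation)
≡ (a ∧ ¬b ∧ ¬d) ∨ (¬a ∧ (b ∨ d))   (double negation)
≡ (a ∨ ¬a) ∧ (a ∨ b ∨ d) ∧ (¬b ∨ ¬a) ∧ (¬b ∨ b ∨ d) ∧ (¬d ∨ ¬a) ∧ (¬d ∨ b ∨ d)   (distribute ∨ over ∧)
≡ (a ∨ b ∨ d) ∧ (¬b ∨ ¬a) ∧ (¬d ∨ ¬a)   (simplify)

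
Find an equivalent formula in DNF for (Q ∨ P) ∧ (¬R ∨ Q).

(Q ∨ P) ∧ (¬R ∨ Q)
⇔ (Q ∧ ¬R) ∨ (Q ∧ Q) ∨ (P ∧ ¬R) ∨ (P ∧ Q)   — distribute ∧ over ∨
⇔ Q ∨ (P ∧ ¬R)   — simplify

Q ∨ (P ∧ ¬R)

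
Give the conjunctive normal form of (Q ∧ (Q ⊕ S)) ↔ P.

(Q ∧ (Q ⊕ S)) ↔ P
= ((Q ∧ (Q ⊕ S)) → P) ∧ (P → (Q ∧ (Q ⊕ S)))   — eliminate ↔
= (¬(Q ∧ (Q ⊕ S)) ∨ P) ∧ (P → (Q ∧ (Q ⊕ S)))   — eliminate →
= (¬(Q ∧ (Q ∨ S) ∧ ¬(Q ∧ S)) ∨ P) ∧ (P → (Q ∧ (Q ⊕ S)))   — expand ⊕
= (¬(Q ∧ (Q ∨ S) ∧ ¬(Q ∧ S)) ∨ P) ∧ (¬P ∨ (Q ∧ (Q ⊕ S)))   — eliminate →
= (¬(Q ∧ (Q ∨ S) ∧ ¬(Q ∧ S)) ∨ P) ∧ (¬P ∨ (Q ∧ (Q ∨ S) ∧ ¬(Q ∧ S)))   — expand ⊕
= (¬Q ∨ ¬(Q ∨ S) ∨ ¬¬(Q ∧ S) ∨ P) ∧ (¬P ∨ (Q ∧ (Q ∨ S) ∧ ¬(Q ∧ S)))   — De Morgan
= (¬Q ∨ (¬Q ∧ ¬S) ∨ ¬¬(Q ∧ S) ∨ P) ∧ (¬P ∨ (Q ∧ (Q ∨ S) ∧ ¬(Q ∧ S)))   — De Morgan
= (¬Q ∨ (¬Q ∧ ¬S) ∨ (Q ∧ S) ∨ P) ∧ (¬P ∨ (Q ∧ (Q ∨ S) ∧ ¬(Q ∧ S)))   — double negation
= (¬Q ∨ (¬Q ∧ ¬S) ∨ (Q ∧ S) ∨ P) ∧ (¬P ∨ (Q ∧ (Q ∨ S) ∧ (¬Q ∨ ¬S)))   — De Morgan
= (¬Q ∨ ¬Q ∨ Q ∨ P) ∧ (¬Q ∨ ¬Q ∨ S ∨ P) ∧ (¬Q ∨ ¬S ∨ Q ∨ P) ∧ (¬Q ∨ ¬S ∨ S ∨ P) ∧ (¬P ∨ Q) ∧ (¬P ∨ Q ∨ S) ∧ (¬P ∨ ¬Q ∨ ¬S)   — distribute ∨ over ∧
= (¬Q ∨ S ∨ P) ∧ (¬P ∨ Q) ∧ (¬P ∨ ¬Q ∨ ¬S)   — simplify

(¬Q ∨ S ∨ P) ∧ (¬P ∨ Q) ∧ (¬P ∨ ¬Q ∨ ¬S)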